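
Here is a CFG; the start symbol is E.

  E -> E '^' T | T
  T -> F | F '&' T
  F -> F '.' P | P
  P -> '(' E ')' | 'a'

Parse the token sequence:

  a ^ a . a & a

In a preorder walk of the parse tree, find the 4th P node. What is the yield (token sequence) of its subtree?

[E [E [T [F [P a]]]] ^ [T [F [F [P a]] . [P a]] & [T [F [P a]]]]]

a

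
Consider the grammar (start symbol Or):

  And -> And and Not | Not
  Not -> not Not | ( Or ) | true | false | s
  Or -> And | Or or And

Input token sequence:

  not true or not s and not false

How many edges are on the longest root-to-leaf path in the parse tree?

5

[Or [Or [And [Not not [Not true]]]] or [And [And [Not not [Not s]]] and [Not not [Not false]]]]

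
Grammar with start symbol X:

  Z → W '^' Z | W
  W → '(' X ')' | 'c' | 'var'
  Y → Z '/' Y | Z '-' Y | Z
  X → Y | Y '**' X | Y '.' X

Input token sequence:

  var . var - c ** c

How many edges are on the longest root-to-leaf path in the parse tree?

6

[X [Y [Z [W var]]] . [X [Y [Z [W var]] - [Y [Z [W c]]]] ** [X [Y [Z [W c]]]]]]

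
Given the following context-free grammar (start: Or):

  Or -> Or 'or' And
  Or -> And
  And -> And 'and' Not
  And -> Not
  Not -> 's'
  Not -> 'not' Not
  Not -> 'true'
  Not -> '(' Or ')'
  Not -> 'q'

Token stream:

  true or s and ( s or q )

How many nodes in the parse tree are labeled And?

[Or [Or [And [Not true]]] or [And [And [Not s]] and [Not ( [Or [Or [And [Not s]]] or [And [Not q]]] )]]]

5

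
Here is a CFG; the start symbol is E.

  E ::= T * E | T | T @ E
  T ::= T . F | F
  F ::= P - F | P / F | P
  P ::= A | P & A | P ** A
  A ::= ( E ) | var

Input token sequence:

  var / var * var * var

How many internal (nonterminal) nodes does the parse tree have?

18

[E [T [F [P [A var]] / [F [P [A var]]]]] * [E [T [F [P [A var]]]] * [E [T [F [P [A var]]]]]]]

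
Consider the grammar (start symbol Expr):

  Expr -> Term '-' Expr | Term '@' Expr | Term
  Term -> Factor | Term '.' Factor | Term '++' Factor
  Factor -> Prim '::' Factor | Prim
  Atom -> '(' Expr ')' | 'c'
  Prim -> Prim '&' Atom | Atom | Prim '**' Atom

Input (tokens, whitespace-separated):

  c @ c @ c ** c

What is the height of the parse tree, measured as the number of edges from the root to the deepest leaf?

8

[Expr [Term [Factor [Prim [Atom c]]]] @ [Expr [Term [Factor [Prim [Atom c]]]] @ [Expr [Term [Factor [Prim [Prim [Atom c]] ** [Atom c]]]]]]]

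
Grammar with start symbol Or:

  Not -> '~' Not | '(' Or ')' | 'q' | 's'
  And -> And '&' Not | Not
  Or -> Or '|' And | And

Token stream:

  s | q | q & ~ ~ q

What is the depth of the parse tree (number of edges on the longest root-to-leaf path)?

5

[Or [Or [Or [And [Not s]]] | [And [Not q]]] | [And [And [Not q]] & [Not ~ [Not ~ [Not q]]]]]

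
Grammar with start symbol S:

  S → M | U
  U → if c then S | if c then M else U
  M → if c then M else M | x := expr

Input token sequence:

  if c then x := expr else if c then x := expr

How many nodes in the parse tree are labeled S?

2

[S [U if c then [M x := expr] else [U if c then [S [M x := expr]]]]]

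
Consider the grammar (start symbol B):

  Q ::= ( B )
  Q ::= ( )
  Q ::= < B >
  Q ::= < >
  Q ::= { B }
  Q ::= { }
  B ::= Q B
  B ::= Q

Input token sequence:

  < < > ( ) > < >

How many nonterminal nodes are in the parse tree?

[B [Q < [B [Q < >] [B [Q ( )]]] >] [B [Q < >]]]

8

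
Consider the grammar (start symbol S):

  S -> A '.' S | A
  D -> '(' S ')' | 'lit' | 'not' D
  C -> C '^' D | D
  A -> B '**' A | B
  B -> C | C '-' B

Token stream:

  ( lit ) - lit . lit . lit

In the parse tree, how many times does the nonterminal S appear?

[S [A [B [C [D ( [S [A [B [C [D lit]]]]] )]] - [B [C [D lit]]]]] . [S [A [B [C [D lit]]]] . [S [A [B [C [D lit]]]]]]]

4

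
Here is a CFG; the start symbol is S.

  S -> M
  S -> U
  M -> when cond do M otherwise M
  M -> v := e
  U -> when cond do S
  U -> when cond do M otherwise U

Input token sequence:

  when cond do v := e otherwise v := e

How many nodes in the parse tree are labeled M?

3

[S [M when cond do [M v := e] otherwise [M v := e]]]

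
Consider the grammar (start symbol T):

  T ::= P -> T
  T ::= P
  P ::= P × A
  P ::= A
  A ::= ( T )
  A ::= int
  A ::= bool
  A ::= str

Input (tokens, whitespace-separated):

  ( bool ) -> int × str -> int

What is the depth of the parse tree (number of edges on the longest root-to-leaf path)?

[T [P [A ( [T [P [A bool]]] )]] -> [T [P [P [A int]] × [A str]] -> [T [P [A int]]]]]

6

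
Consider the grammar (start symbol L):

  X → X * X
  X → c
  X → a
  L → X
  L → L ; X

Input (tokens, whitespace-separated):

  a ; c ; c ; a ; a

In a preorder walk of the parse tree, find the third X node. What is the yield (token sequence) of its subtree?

c

[L [L [L [L [L [X a]] ; [X c]] ; [X c]] ; [X a]] ; [X a]]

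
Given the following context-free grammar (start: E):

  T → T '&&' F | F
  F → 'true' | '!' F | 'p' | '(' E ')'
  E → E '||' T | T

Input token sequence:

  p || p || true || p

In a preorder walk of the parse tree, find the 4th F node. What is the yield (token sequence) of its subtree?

[E [E [E [E [T [F p]]] || [T [F p]]] || [T [F true]]] || [T [F p]]]

p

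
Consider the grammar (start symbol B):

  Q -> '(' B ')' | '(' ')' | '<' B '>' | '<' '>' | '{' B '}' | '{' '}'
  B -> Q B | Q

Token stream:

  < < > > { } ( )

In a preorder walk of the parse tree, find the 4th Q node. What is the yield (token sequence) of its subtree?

[B [Q < [B [Q < >]] >] [B [Q { }] [B [Q ( )]]]]

( )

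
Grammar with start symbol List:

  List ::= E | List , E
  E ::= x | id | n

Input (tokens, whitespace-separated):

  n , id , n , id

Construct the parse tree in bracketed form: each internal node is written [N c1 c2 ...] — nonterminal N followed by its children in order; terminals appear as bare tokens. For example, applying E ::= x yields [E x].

List
List , E
List , E , E
List , E , E , E
E , E , E , E
n , E , E , E
n , id , E , E
n , id , n , E
n , id , n , id

[List [List [List [List [E n]] , [E id]] , [E n]] , [E id]]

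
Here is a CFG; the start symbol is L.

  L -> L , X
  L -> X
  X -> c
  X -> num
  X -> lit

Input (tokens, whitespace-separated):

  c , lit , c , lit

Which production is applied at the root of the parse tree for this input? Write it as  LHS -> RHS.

L -> L , X

[L [L [L [L [X c]] , [X lit]] , [X c]] , [X lit]]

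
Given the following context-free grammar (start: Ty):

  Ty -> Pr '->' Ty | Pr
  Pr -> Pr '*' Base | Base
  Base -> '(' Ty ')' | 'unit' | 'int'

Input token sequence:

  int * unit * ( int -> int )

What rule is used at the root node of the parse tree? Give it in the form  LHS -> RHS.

Ty -> Pr

[Ty [Pr [Pr [Pr [Base int]] * [Base unit]] * [Base ( [Ty [Pr [Base int]] -> [Ty [Pr [Base int]]]] )]]]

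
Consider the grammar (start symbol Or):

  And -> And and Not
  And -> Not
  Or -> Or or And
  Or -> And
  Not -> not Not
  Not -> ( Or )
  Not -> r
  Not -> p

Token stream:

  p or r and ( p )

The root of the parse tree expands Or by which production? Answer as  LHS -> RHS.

Or -> Or or And

[Or [Or [And [Not p]]] or [And [And [Not r]] and [Not ( [Or [And [Not p]]] )]]]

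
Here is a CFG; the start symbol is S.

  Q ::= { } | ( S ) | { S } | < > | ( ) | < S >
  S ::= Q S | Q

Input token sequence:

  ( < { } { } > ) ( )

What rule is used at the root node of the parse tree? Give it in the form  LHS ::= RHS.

[S [Q ( [S [Q < [S [Q { }] [S [Q { }]]] >]] )] [S [Q ( )]]]

S ::= Q S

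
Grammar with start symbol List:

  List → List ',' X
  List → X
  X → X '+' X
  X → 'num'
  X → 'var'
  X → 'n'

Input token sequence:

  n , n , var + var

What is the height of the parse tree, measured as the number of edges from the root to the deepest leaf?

4

[List [List [List [X n]] , [X n]] , [X [X var] + [X var]]]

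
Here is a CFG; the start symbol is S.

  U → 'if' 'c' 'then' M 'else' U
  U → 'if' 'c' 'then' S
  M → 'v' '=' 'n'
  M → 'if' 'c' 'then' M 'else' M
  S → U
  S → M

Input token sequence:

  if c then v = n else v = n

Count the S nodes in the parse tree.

[S [M if c then [M v = n] else [M v = n]]]

1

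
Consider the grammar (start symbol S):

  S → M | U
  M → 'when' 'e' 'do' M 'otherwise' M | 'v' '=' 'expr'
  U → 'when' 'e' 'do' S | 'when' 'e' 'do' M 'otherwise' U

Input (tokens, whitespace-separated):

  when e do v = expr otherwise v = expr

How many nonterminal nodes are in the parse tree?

4

[S [M when e do [M v = expr] otherwise [M v = expr]]]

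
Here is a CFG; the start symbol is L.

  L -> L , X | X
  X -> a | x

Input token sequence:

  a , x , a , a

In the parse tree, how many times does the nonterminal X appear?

[L [L [L [L [X a]] , [X x]] , [X a]] , [X a]]

4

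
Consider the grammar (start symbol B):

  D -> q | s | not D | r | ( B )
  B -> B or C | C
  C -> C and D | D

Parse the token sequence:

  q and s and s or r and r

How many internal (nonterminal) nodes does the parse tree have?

[B [B [C [C [C [D q]] and [D s]] and [D s]]] or [C [C [D r]] and [D r]]]

12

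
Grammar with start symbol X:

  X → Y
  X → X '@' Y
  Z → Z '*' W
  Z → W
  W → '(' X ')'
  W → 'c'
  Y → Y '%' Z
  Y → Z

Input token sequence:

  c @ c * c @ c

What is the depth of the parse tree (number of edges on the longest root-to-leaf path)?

[X [X [X [Y [Z [W c]]]] @ [Y [Z [Z [W c]] * [W c]]]] @ [Y [Z [W c]]]]

6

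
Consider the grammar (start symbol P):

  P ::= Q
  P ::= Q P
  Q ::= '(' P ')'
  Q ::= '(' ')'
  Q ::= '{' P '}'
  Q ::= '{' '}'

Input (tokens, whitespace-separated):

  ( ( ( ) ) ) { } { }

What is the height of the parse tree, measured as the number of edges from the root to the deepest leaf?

6

[P [Q ( [P [Q ( [P [Q ( )]] )]] )] [P [Q { }] [P [Q { }]]]]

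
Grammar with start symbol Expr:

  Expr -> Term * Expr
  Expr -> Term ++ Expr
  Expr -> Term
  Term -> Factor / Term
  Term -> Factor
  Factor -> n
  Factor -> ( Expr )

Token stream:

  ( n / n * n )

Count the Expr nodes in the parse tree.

[Expr [Term [Factor ( [Expr [Term [Factor n] / [Term [Factor n]]] * [Expr [Term [Factor n]]]] )]]]

3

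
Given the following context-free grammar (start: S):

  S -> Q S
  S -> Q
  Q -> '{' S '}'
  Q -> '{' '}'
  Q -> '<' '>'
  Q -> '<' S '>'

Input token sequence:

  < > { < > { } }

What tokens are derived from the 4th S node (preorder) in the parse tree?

[S [Q < >] [S [Q { [S [Q < >] [S [Q { }]]] }]]]

{ }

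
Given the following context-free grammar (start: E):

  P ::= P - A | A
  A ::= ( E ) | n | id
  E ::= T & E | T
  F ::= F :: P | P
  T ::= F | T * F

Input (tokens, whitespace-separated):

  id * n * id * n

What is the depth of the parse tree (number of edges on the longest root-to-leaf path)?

[E [T [T [T [T [F [P [A id]]]] * [F [P [A n]]]] * [F [P [A id]]]] * [F [P [A n]]]]]

8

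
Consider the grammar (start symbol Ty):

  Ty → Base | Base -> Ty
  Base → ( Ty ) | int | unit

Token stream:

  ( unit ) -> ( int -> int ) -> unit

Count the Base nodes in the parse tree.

6

[Ty [Base ( [Ty [Base unit]] )] -> [Ty [Base ( [Ty [Base int] -> [Ty [Base int]]] )] -> [Ty [Base unit]]]]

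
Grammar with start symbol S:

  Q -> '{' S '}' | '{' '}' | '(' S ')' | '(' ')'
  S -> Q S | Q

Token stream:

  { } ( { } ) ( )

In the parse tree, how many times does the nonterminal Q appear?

[S [Q { }] [S [Q ( [S [Q { }]] )] [S [Q ( )]]]]

4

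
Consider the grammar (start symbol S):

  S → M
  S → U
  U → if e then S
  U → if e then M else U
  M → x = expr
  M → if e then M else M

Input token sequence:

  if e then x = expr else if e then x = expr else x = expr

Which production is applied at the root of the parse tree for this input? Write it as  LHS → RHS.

S → M

[S [M if e then [M x = expr] else [M if e then [M x = expr] else [M x = expr]]]]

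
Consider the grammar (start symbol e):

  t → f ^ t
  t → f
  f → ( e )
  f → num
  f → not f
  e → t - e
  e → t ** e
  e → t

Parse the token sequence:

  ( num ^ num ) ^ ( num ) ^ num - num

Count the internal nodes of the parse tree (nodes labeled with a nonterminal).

18

[e [t [f ( [e [t [f num] ^ [t [f num]]]] )] ^ [t [f ( [e [t [f num]]] )] ^ [t [f num]]]] - [e [t [f num]]]]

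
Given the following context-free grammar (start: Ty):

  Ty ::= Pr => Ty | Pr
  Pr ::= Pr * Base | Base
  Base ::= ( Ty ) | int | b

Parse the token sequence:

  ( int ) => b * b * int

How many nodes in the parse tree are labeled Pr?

5

[Ty [Pr [Base ( [Ty [Pr [Base int]]] )]] => [Ty [Pr [Pr [Pr [Base b]] * [Base b]] * [Base int]]]]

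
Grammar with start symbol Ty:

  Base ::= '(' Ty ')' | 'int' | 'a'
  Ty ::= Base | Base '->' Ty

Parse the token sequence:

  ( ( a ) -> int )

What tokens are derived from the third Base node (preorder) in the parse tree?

[Ty [Base ( [Ty [Base ( [Ty [Base a]] )] -> [Ty [Base int]]] )]]

a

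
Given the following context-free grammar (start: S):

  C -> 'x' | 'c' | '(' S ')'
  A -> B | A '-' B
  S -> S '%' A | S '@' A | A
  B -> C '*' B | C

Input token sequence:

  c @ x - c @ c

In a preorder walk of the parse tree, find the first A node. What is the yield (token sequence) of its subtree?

[S [S [S [A [B [C c]]]] @ [A [A [B [C x]]] - [B [C c]]]] @ [A [B [C c]]]]

c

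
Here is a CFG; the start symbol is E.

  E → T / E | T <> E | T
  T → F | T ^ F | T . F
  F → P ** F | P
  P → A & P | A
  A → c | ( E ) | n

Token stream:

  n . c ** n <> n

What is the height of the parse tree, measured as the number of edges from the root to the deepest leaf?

[E [T [T [F [P [A n]]]] . [F [P [A c]] ** [F [P [A n]]]]] <> [E [T [F [P [A n]]]]]]

6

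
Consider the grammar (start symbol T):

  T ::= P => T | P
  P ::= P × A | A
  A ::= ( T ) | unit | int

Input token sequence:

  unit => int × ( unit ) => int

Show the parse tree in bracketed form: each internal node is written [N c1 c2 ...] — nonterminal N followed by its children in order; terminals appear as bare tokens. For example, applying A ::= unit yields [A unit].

T
P => T
A => T
unit => T
unit => P => T
unit => P × A => T
unit => A × A => T
unit => int × A => T
unit => int × ( T ) => T
unit => int × ( P ) => T
unit => int × ( A ) => T
unit => int × ( unit ) => T
unit => int × ( unit ) => P
unit => int × ( unit ) => A
unit => int × ( unit ) => int

[T [P [A unit]] => [T [P [P [A int]] × [A ( [T [P [A unit]]] )]] => [T [P [A int]]]]]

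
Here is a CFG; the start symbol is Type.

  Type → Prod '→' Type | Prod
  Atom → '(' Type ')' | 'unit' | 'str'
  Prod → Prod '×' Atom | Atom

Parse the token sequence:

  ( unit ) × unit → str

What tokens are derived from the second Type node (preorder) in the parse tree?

unit

[Type [Prod [Prod [Atom ( [Type [Prod [Atom unit]]] )]] × [Atom unit]] → [Type [Prod [Atom str]]]]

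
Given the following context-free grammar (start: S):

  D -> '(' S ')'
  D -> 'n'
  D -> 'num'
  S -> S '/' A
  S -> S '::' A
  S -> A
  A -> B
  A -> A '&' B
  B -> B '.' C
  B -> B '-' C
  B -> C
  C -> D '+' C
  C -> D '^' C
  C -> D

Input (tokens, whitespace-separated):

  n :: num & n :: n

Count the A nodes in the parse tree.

4

[S [S [S [A [B [C [D n]]]]] :: [A [A [B [C [D num]]]] & [B [C [D n]]]]] :: [A [B [C [D n]]]]]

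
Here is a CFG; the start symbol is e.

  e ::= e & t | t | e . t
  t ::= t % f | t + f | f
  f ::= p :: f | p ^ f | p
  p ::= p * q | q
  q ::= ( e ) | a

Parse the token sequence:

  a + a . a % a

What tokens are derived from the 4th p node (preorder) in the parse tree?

[e [e [t [t [f [p [q a]]]] + [f [p [q a]]]]] . [t [t [f [p [q a]]]] % [f [p [q a]]]]]

a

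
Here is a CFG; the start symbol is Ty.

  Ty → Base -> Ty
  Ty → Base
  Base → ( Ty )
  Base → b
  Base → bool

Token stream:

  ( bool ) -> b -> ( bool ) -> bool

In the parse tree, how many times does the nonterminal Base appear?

[Ty [Base ( [Ty [Base bool]] )] -> [Ty [Base b] -> [Ty [Base ( [Ty [Base bool]] )] -> [Ty [Base bool]]]]]

6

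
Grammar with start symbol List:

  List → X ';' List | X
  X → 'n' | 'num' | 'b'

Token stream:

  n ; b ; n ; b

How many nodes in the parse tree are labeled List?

4

[List [X n] ; [List [X b] ; [List [X n] ; [List [X b]]]]]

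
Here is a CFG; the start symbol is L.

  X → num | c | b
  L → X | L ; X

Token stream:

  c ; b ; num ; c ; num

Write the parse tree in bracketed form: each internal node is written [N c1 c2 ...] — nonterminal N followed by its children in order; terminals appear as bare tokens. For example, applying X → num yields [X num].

[L [L [L [L [L [X c]] ; [X b]] ; [X num]] ; [X c]] ; [X num]]

L
L ; X
L ; X ; X
L ; X ; X ; X
L ; X ; X ; X ; X
X ; X ; X ; X ; X
c ; X ; X ; X ; X
c ; b ; X ; X ; X
c ; b ; num ; X ; X
c ; b ; num ; c ; X
c ; b ; num ; c ; num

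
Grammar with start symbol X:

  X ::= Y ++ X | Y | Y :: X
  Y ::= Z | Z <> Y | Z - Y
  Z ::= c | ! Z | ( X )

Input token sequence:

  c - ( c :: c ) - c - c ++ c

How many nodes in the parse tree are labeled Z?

[X [Y [Z c] - [Y [Z ( [X [Y [Z c]] :: [X [Y [Z c]]]] )] - [Y [Z c] - [Y [Z c]]]]] ++ [X [Y [Z c]]]]

7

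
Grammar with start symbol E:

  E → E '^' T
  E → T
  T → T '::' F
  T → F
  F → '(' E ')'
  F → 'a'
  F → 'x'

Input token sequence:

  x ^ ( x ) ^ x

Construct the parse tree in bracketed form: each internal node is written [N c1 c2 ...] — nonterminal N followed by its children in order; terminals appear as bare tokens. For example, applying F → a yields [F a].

E
E ^ T
E ^ T ^ T
T ^ T ^ T
F ^ T ^ T
x ^ T ^ T
x ^ F ^ T
x ^ ( E ) ^ T
x ^ ( T ) ^ T
x ^ ( F ) ^ T
x ^ ( x ) ^ T
x ^ ( x ) ^ F
x ^ ( x ) ^ x

[E [E [E [T [F x]]] ^ [T [F ( [E [T [F x]]] )]]] ^ [T [F x]]]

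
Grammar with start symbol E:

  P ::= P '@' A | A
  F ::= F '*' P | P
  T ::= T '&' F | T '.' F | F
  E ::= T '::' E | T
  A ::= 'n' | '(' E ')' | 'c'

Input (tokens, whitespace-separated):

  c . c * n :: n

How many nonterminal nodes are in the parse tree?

[E [T [T [F [P [A c]]]] . [F [F [P [A c]]] * [P [A n]]]] :: [E [T [F [P [A n]]]]]]

17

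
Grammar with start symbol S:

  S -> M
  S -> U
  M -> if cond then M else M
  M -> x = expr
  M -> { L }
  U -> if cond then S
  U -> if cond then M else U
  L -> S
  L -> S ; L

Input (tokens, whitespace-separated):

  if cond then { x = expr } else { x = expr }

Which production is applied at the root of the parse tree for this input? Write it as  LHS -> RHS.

[S [M if cond then [M { [L [S [M x = expr]]] }] else [M { [L [S [M x = expr]]] }]]]

S -> M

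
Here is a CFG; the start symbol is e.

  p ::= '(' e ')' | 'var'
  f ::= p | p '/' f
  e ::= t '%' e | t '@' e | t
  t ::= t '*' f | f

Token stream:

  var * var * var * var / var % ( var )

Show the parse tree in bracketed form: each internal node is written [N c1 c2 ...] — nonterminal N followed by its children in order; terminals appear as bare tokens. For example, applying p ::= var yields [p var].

e
t % e
t * f % e
t * f * f % e
t * f * f * f % e
f * f * f * f % e
p * f * f * f % e
var * f * f * f % e
var * p * f * f % e
var * var * f * f % e
var * var * p * f % e
var * var * var * f % e
var * var * var * p / f % e
var * var * var * var / f % e
var * var * var * var / p % e
var * var * var * var / var % e
var * var * var * var / var % t
var * var * var * var / var % f
var * var * var * var / var % p
var * var * var * var / var % ( e )
var * var * var * var / var % ( t )
var * var * var * var / var % ( f )
var * var * var * var / var % ( p )
var * var * var * var / var % ( var )

[e [t [t [t [t [f [p var]]] * [f [p var]]] * [f [p var]]] * [f [p var] / [f [p var]]]] % [e [t [f [p ( [e [t [f [p var]]]] )]]]]]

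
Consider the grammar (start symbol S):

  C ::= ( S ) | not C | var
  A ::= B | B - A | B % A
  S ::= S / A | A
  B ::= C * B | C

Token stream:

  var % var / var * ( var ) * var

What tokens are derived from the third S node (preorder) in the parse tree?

var

[S [S [A [B [C var]] % [A [B [C var]]]]] / [A [B [C var] * [B [C ( [S [A [B [C var]]]] )] * [B [C var]]]]]]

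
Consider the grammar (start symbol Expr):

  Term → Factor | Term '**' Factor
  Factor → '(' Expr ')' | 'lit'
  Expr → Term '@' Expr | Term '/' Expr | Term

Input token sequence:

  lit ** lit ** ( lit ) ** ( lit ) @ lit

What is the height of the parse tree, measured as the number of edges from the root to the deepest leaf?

7

[Expr [Term [Term [Term [Term [Factor lit]] ** [Factor lit]] ** [Factor ( [Expr [Term [Factor lit]]] )]] ** [Factor ( [Expr [Term [Factor lit]]] )]] @ [Expr [Term [Factor lit]]]]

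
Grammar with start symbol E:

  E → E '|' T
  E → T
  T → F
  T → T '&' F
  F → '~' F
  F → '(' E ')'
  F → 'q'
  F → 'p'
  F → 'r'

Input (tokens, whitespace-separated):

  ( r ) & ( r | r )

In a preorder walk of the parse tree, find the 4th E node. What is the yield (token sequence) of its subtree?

[E [T [T [F ( [E [T [F r]]] )]] & [F ( [E [E [T [F r]]] | [T [F r]]] )]]]

r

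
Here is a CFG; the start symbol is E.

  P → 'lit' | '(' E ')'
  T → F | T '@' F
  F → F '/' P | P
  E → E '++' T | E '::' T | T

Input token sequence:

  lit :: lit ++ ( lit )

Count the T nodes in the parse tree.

[E [E [E [T [F [P lit]]]] :: [T [F [P lit]]]] ++ [T [F [P ( [E [T [F [P lit]]]] )]]]]

4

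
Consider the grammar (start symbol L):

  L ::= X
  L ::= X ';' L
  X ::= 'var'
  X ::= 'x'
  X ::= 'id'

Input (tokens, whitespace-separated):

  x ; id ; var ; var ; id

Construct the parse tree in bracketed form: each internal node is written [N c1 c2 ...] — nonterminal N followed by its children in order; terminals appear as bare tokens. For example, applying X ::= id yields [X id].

[L [X x] ; [L [X id] ; [L [X var] ; [L [X var] ; [L [X id]]]]]]

L
X ; L
x ; L
x ; X ; L
x ; id ; L
x ; id ; X ; L
x ; id ; var ; L
x ; id ; var ; X ; L
x ; id ; var ; var ; L
x ; id ; var ; var ; X
x ; id ; var ; var ; id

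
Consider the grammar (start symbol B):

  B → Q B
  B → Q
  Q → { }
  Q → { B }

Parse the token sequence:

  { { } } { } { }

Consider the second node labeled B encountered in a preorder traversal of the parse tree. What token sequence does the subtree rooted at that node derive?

{ }

[B [Q { [B [Q { }]] }] [B [Q { }] [B [Q { }]]]]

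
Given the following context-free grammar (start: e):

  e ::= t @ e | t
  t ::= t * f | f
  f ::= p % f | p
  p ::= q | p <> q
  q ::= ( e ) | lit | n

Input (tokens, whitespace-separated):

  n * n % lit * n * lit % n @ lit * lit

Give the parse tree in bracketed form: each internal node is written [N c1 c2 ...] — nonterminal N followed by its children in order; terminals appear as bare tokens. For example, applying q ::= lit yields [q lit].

[e [t [t [t [t [f [p [q n]]]] * [f [p [q n]] % [f [p [q lit]]]]] * [f [p [q n]]]] * [f [p [q lit]] % [f [p [q n]]]]] @ [e [t [t [f [p [q lit]]]] * [f [p [q lit]]]]]]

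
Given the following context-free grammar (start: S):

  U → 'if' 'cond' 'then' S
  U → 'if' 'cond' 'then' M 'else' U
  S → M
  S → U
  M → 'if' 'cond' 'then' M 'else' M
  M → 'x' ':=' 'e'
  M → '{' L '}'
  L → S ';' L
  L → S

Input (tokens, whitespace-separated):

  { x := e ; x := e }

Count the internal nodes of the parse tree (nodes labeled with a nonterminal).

8

[S [M { [L [S [M x := e]] ; [L [S [M x := e]]]] }]]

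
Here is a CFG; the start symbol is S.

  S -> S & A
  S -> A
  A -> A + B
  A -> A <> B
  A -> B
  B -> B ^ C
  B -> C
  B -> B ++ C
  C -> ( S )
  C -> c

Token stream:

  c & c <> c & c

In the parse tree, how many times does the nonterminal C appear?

4

[S [S [S [A [B [C c]]]] & [A [A [B [C c]]] <> [B [C c]]]] & [A [B [C c]]]]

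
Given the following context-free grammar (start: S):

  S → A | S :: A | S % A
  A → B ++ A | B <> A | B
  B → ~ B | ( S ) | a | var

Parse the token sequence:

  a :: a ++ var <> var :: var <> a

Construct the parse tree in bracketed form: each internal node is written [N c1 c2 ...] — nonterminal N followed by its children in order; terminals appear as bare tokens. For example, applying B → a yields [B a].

[S [S [S [A [B a]]] :: [A [B a] ++ [A [B var] <> [A [B var]]]]] :: [A [B var] <> [A [B a]]]]

S
S :: A
S :: A :: A
A :: A :: A
B :: A :: A
a :: A :: A
a :: B ++ A :: A
a :: a ++ A :: A
a :: a ++ B <> A :: A
a :: a ++ var <> A :: A
a :: a ++ var <> B :: A
a :: a ++ var <> var :: A
a :: a ++ var <> var :: B <> A
a :: a ++ var <> var :: var <> A
a :: a ++ var <> var :: var <> B
a :: a ++ var <> var :: var <> a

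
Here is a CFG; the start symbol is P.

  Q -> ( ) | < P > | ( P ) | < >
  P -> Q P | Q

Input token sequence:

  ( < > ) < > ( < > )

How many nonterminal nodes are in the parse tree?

[P [Q ( [P [Q < >]] )] [P [Q < >] [P [Q ( [P [Q < >]] )]]]]

10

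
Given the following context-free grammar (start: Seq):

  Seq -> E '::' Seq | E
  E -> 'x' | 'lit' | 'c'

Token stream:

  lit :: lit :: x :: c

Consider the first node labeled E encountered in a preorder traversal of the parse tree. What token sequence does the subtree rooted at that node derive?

lit

[Seq [E lit] :: [Seq [E lit] :: [Seq [E x] :: [Seq [E c]]]]]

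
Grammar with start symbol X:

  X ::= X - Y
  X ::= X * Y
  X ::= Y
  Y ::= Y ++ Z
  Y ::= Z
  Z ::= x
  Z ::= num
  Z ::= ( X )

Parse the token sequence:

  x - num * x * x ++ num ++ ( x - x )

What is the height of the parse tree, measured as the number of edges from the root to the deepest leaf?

[X [X [X [X [Y [Z x]]] - [Y [Z num]]] * [Y [Z x]]] * [Y [Y [Y [Z x]] ++ [Z num]] ++ [Z ( [X [X [Y [Z x]]] - [Y [Z x]]] )]]]

7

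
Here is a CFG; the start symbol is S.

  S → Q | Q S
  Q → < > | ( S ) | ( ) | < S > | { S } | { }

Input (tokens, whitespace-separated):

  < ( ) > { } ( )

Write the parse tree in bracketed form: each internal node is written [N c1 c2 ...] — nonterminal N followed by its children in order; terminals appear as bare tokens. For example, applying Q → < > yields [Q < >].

S
Q S
< S > S
< Q > S
< ( ) > S
< ( ) > Q S
< ( ) > { } S
< ( ) > { } Q
< ( ) > { } ( )

[S [Q < [S [Q ( )]] >] [S [Q { }] [S [Q ( )]]]]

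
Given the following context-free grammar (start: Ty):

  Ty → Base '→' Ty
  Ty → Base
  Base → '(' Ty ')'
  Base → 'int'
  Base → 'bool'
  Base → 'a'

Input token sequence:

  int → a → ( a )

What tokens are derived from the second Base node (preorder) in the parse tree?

a

[Ty [Base int] → [Ty [Base a] → [Ty [Base ( [Ty [Base a]] )]]]]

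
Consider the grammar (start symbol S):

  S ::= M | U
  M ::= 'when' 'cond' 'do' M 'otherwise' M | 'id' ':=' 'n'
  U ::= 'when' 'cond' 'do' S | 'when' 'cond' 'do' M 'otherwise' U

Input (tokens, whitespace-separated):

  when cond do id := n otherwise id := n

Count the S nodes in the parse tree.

[S [M when cond do [M id := n] otherwise [M id := n]]]

1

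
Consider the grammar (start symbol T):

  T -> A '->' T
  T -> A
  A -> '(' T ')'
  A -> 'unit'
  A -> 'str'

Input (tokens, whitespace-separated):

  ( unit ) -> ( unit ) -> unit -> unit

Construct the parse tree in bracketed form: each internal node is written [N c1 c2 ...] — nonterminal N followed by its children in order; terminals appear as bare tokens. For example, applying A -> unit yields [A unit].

T
A -> T
( T ) -> T
( A ) -> T
( unit ) -> T
( unit ) -> A -> T
( unit ) -> ( T ) -> T
( unit ) -> ( A ) -> T
( unit ) -> ( unit ) -> T
( unit ) -> ( unit ) -> A -> T
( unit ) -> ( unit ) -> unit -> T
( unit ) -> ( unit ) -> unit -> A
( unit ) -> ( unit ) -> unit -> unit

[T [A ( [T [A unit]] )] -> [T [A ( [T [A unit]] )] -> [T [A unit] -> [T [A unit]]]]]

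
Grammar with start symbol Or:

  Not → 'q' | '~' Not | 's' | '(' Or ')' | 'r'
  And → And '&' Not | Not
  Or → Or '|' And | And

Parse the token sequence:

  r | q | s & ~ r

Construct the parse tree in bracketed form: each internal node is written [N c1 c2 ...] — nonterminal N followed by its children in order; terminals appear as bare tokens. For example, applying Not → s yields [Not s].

Or
Or | And
Or | And | And
And | And | And
Not | And | And
r | And | And
r | Not | And
r | q | And
r | q | And & Not
r | q | Not & Not
r | q | s & Not
r | q | s & ~ Not
r | q | s & ~ r

[Or [Or [Or [And [Not r]]] | [And [Not q]]] | [And [And [Not s]] & [Not ~ [Not r]]]]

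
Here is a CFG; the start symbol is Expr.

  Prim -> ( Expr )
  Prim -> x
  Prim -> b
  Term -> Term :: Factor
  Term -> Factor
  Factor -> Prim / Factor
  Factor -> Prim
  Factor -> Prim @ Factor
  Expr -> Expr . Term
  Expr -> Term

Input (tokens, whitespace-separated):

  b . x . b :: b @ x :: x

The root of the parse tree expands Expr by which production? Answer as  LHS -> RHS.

Expr -> Expr . Term

[Expr [Expr [Expr [Term [Factor [Prim b]]]] . [Term [Factor [Prim x]]]] . [Term [Term [Term [Factor [Prim b]]] :: [Factor [Prim b] @ [Factor [Prim x]]]] :: [Factor [Prim x]]]]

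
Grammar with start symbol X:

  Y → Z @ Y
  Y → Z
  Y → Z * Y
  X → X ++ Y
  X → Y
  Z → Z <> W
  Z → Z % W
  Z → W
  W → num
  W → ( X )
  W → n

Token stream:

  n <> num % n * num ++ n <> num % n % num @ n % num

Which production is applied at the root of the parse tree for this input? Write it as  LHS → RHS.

[X [X [Y [Z [Z [Z [W n]] <> [W num]] % [W n]] * [Y [Z [W num]]]]] ++ [Y [Z [Z [Z [Z [W n]] <> [W num]] % [W n]] % [W num]] @ [Y [Z [Z [W n]] % [W num]]]]]

X → X ++ Y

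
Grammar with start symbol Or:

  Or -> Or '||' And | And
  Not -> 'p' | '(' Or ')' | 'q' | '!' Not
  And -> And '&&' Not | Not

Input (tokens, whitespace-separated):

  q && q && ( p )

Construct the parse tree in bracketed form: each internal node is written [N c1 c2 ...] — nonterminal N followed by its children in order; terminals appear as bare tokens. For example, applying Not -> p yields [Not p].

[Or [And [And [And [Not q]] && [Not q]] && [Not ( [Or [And [Not p]]] )]]]

Or
And
And && Not
And && Not && Not
Not && Not && Not
q && Not && Not
q && q && Not
q && q && ( Or )
q && q && ( And )
q && q && ( Not )
q && q && ( p )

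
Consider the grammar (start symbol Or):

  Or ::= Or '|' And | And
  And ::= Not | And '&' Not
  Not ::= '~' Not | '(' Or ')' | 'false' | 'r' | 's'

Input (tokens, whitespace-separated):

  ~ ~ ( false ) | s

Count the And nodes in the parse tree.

[Or [Or [And [Not ~ [Not ~ [Not ( [Or [And [Not false]]] )]]]]] | [And [Not s]]]

3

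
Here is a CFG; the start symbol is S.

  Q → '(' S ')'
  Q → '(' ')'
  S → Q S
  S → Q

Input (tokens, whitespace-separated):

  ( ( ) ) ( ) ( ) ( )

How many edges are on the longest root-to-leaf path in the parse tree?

[S [Q ( [S [Q ( )]] )] [S [Q ( )] [S [Q ( )] [S [Q ( )]]]]]

5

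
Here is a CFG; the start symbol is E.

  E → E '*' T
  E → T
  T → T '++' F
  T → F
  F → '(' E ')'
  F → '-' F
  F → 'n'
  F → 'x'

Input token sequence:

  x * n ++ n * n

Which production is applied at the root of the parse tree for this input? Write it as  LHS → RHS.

[E [E [E [T [F x]]] * [T [T [F n]] ++ [F n]]] * [T [F n]]]

E → E '*' T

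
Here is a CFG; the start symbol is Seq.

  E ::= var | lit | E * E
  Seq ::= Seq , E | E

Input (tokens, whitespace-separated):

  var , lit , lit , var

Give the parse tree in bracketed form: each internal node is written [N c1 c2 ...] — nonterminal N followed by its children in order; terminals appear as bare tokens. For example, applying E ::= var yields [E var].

Seq
Seq , E
Seq , E , E
Seq , E , E , E
E , E , E , E
var , E , E , E
var , lit , E , E
var , lit , lit , E
var , lit , lit , var

[Seq [Seq [Seq [Seq [E var]] , [E lit]] , [E lit]] , [E var]]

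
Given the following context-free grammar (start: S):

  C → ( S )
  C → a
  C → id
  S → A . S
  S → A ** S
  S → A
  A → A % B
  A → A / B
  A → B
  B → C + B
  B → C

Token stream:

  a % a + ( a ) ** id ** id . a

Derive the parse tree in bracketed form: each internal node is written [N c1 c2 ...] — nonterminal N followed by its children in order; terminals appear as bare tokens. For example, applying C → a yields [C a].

[S [A [A [B [C a]]] % [B [C a] + [B [C ( [S [A [B [C a]]]] )]]]] ** [S [A [B [C id]]] ** [S [A [B [C id]]] . [S [A [B [C a]]]]]]]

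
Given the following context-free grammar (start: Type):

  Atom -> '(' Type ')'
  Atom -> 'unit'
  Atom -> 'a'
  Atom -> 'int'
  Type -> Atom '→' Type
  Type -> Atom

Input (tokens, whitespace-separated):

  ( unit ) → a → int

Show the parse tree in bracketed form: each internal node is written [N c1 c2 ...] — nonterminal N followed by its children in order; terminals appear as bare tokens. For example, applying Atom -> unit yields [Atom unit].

Type
Atom → Type
( Type ) → Type
( Atom ) → Type
( unit ) → Type
( unit ) → Atom → Type
( unit ) → a → Type
( unit ) → a → Atom
( unit ) → a → int

[Type [Atom ( [Type [Atom unit]] )] → [Type [Atom a] → [Type [Atom int]]]]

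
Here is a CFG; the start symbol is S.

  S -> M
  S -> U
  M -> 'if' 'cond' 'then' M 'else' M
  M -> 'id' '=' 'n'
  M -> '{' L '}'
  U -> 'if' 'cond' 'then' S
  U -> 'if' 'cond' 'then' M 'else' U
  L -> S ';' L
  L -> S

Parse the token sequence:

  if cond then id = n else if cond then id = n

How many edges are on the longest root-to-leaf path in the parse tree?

[S [U if cond then [M id = n] else [U if cond then [S [M id = n]]]]]

5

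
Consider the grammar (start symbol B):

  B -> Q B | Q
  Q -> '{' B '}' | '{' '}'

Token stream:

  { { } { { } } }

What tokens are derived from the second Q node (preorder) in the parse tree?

{ }

[B [Q { [B [Q { }] [B [Q { [B [Q { }]] }]]] }]]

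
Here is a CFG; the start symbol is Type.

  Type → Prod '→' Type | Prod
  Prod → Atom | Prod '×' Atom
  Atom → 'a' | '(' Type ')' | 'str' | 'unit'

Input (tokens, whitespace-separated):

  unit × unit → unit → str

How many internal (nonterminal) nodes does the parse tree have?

11

[Type [Prod [Prod [Atom unit]] × [Atom unit]] → [Type [Prod [Atom unit]] → [Type [Prod [Atom str]]]]]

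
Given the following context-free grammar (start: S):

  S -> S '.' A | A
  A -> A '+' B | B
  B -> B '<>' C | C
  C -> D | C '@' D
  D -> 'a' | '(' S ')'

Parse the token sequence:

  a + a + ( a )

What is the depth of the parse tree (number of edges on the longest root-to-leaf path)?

10

[S [A [A [A [B [C [D a]]]] + [B [C [D a]]]] + [B [C [D ( [S [A [B [C [D a]]]]] )]]]]]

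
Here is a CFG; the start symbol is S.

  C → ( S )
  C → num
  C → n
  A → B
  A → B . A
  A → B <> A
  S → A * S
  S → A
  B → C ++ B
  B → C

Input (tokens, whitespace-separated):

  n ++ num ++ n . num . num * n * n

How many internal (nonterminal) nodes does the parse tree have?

[S [A [B [C n] ++ [B [C num] ++ [B [C n]]]] . [A [B [C num]] . [A [B [C num]]]]] * [S [A [B [C n]]] * [S [A [B [C n]]]]]]

22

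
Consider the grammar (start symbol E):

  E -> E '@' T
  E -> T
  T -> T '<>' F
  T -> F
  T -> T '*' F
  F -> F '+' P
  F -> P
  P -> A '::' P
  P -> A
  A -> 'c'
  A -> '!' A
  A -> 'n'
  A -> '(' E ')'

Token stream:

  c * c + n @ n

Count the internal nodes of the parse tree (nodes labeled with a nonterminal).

17

[E [E [T [T [F [P [A c]]]] * [F [F [P [A c]]] + [P [A n]]]]] @ [T [F [P [A n]]]]]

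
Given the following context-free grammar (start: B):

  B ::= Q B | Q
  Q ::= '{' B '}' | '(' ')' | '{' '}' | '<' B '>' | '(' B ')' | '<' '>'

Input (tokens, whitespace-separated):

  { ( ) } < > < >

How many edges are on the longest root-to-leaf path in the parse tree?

[B [Q { [B [Q ( )]] }] [B [Q < >] [B [Q < >]]]]

4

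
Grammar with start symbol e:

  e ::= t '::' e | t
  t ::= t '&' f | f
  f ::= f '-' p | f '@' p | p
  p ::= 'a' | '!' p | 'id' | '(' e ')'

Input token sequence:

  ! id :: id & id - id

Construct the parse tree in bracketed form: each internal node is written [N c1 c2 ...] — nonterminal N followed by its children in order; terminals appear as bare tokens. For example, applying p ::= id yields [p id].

[e [t [f [p ! [p id]]]] :: [e [t [t [f [p id]]] & [f [f [p id]] - [p id]]]]]

e
t :: e
f :: e
p :: e
! p :: e
! id :: e
! id :: t
! id :: t & f
! id :: f & f
! id :: p & f
! id :: id & f
! id :: id & f - p
! id :: id & p - p
! id :: id & id - p
! id :: id & id - id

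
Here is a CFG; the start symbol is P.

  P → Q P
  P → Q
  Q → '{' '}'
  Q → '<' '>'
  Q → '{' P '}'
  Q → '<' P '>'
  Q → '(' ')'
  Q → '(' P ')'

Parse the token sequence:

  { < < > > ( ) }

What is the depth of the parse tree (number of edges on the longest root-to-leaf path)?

6

[P [Q { [P [Q < [P [Q < >]] >] [P [Q ( )]]] }]]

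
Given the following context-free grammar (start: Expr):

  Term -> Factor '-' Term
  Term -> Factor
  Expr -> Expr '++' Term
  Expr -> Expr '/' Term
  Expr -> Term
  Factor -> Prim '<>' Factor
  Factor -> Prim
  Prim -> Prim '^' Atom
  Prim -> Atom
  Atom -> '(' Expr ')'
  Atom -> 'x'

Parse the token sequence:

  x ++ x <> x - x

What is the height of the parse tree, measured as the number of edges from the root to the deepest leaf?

6

[Expr [Expr [Term [Factor [Prim [Atom x]]]]] ++ [Term [Factor [Prim [Atom x]] <> [Factor [Prim [Atom x]]]] - [Term [Factor [Prim [Atom x]]]]]]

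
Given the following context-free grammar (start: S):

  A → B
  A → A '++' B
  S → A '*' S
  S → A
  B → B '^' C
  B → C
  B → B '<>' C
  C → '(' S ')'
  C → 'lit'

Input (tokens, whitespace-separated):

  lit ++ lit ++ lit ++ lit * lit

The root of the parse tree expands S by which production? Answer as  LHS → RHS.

S → A '*' S

[S [A [A [A [A [B [C lit]]] ++ [B [C lit]]] ++ [B [C lit]]] ++ [B [C lit]]] * [S [A [B [C lit]]]]]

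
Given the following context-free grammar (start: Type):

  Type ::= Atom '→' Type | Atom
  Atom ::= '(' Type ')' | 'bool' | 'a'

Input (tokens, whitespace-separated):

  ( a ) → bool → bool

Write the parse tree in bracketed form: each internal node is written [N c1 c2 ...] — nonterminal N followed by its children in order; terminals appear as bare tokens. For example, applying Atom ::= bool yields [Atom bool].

Type
Atom → Type
( Type ) → Type
( Atom ) → Type
( a ) → Type
( a ) → Atom → Type
( a ) → bool → Type
( a ) → bool → Atom
( a ) → bool → bool

[Type [Atom ( [Type [Atom a]] )] → [Type [Atom bool] → [Type [Atom bool]]]]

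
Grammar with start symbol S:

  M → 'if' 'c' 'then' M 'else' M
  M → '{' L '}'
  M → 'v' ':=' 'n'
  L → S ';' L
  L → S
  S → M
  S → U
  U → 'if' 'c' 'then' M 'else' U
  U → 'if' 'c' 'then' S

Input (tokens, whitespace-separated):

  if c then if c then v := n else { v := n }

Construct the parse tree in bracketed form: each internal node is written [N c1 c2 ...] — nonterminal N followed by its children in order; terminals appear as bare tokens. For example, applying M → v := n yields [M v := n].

[S [U if c then [S [M if c then [M v := n] else [M { [L [S [M v := n]]] }]]]]]

S
U
if c then S
if c then M
if c then if c then M else M
if c then if c then v := n else M
if c then if c then v := n else { L }
if c then if c then v := n else { S }
if c then if c then v := n else { M }
if c then if c then v := n else { v := n }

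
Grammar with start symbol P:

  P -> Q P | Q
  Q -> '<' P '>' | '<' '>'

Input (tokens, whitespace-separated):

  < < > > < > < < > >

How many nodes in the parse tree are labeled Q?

5

[P [Q < [P [Q < >]] >] [P [Q < >] [P [Q < [P [Q < >]] >]]]]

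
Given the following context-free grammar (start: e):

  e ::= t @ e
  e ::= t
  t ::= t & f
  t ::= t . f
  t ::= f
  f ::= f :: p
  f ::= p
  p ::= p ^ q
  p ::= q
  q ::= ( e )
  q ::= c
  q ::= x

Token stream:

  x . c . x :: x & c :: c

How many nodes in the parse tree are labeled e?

1

[e [t [t [t [t [f [p [q x]]]] . [f [p [q c]]]] . [f [f [p [q x]]] :: [p [q x]]]] & [f [f [p [q c]]] :: [p [q c]]]]]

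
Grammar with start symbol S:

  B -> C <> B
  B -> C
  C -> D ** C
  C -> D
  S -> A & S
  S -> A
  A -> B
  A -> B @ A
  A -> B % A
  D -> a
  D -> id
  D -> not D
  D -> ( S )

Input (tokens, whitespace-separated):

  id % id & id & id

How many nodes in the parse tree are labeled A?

[S [A [B [C [D id]]] % [A [B [C [D id]]]]] & [S [A [B [C [D id]]]] & [S [A [B [C [D id]]]]]]]

4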